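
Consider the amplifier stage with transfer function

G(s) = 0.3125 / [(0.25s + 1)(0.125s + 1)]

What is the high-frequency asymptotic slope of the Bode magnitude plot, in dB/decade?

Each pole contributes −20 dB/decade at high frequency; each zero contributes +20 dB/decade.
Net: 0 zero(s) − 2 pole(s) → -40 dB/decade.

-40 dB/decade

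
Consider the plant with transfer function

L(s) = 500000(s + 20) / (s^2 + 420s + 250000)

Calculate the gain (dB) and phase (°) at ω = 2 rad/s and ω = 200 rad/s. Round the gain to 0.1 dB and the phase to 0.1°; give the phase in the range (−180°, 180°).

ω = 2: 32.1 dB, 5.5°; ω = 200: 53.0 dB, 62.5°

At s = jω = j2:
zero (s+20): 20 + j2 → |·| = √(20²+2²) = √404 ≈ 20.1, ∠ = arctan(2/20) ≈ 5.71°
quadratic: (j2)² + 420·j2 + 250000 = 249996 + j840 → |·| ≈ 2.5e+05, ∠ ≈ 0.19°
|L| = 500000 · 20.1 / 2.5e+05 ≈ 40.2
Gain = 20 log₁₀(40.2) ≈ 32.08 dB
∠L = 5.71° − 0.19° = 5.52°

At s = jω = j200:
zero (s+20): 20 + j200 → |·| = √(20²+200²) = √40400 ≈ 201, ∠ = arctan(200/20) ≈ 84.29°
quadratic: (j200)² + 420·j200 + 250000 = 210000 + j84000 → |·| ≈ 2.2618e+05, ∠ ≈ 21.80°
|L| = 500000 · 201 / 2.2618e+05 ≈ 444.34
Gain = 20 log₁₀(444.34) ≈ 52.95 dB
∠L = 84.29° − 21.80° = 62.49°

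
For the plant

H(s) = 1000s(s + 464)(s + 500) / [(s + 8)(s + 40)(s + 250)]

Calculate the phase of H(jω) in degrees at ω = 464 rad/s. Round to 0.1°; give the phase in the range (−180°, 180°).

At s = jω = j464:
zero (s+464): 464 + j464 → |·| = √(464²+464²) = √430592 ≈ 656.2, ∠ = arctan(464/464) ≈ 45.00°
zero (s+500): 500 + j464 → |·| = √(500²+464²) = √465296 ≈ 682.13, ∠ = arctan(464/500) ≈ 42.86°
zero at origin: s = j464 → |·| = 464, ∠ = 90.00°
pole (s+8): 8 + j464 → |·| = √(8²+464²) = √215360 ≈ 464.07, ∠ = arctan(464/8) ≈ 89.01°
pole (s+40): 40 + j464 → |·| = √(40²+464²) = √216896 ≈ 465.72, ∠ = arctan(464/40) ≈ 85.07°
pole (s+250): 250 + j464 → |·| = √(250²+464²) = √277796 ≈ 527.06, ∠ = arctan(464/250) ≈ 61.68°
∠H = 177.86° − 235.76° = -57.90°

-57.9°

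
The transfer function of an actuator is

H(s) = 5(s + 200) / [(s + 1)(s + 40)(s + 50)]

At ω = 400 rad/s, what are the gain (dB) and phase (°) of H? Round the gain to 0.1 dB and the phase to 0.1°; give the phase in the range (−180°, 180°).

At s = jω = j400:
zero (s+200): 200 + j400 → |·| = √(200²+400²) = √200000 ≈ 447.21, ∠ = arctan(400/200) ≈ 63.43°
pole (s+1): 1 + j400 → |·| = √(1²+400²) = √160001 ≈ 400, ∠ = arctan(400/1) ≈ 89.86°
pole (s+40): 40 + j400 → |·| = √(40²+400²) = √161600 ≈ 402, ∠ = arctan(400/40) ≈ 84.29°
pole (s+50): 50 + j400 → |·| = √(50²+400²) = √162500 ≈ 403.11, ∠ = arctan(400/50) ≈ 82.87°
|H| = 5 · 447.21 / 6.482e+07 ≈ 3.4496e-05
Gain = 20 log₁₀(3.4496e-05) ≈ -89.24 dB
∠H = 63.43° − 257.02° = -193.59° ≡ 166.41° (principal value)

-89.2 dB, 166.4°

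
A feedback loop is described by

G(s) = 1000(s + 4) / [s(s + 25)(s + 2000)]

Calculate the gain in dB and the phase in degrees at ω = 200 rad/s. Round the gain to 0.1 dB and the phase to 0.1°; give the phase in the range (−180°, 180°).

At s = jω = j200:
zero (s+4): 4 + j200 → |·| = √(4²+200²) = √40016 ≈ 200.04, ∠ = arctan(200/4) ≈ 88.85°
pole (s+25): 25 + j200 → |·| = √(25²+200²) = √40625 ≈ 201.56, ∠ = arctan(200/25) ≈ 82.87°
pole (s+2000): 2000 + j200 → |·| = √(2000²+200²) = √4040000 ≈ 2010, ∠ = arctan(200/2000) ≈ 5.71°
pole at origin: |s| = 200, ∠ = 90.00° (in denominator)
|G| = 1000 · 200.04 / 8.1027e+07 ≈ 0.0024688
Gain = 20 log₁₀(0.0024688) ≈ -52.15 dB
∠G = 88.85° − 178.58° = -89.73°

-52.2 dB, -89.7°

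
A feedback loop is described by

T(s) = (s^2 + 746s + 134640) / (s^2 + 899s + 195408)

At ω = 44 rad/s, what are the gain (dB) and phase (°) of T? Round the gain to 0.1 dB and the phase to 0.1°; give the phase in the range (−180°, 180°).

Substitute s = j44:
Numerator: (j44)^2 + 746(j44) + 134640 = 132704 + j32824
Denominator: (j44)^2 + 899(j44) + 195408 = 193472 + j39556
|N| = √(132704² + 32824²) ≈ 1.367e+05, ∠N ≈ 13.89°
|D| = √(193472² + 39556²) ≈ 1.9747e+05, ∠D ≈ 11.56°
|T| = 1.367e+05 / 1.9747e+05 ≈ 0.69226
Gain = 20 log₁₀(0.69226) ≈ -3.19 dB
∠T = 13.89° − 11.56° = 2.33°

-3.2 dB, 2.3°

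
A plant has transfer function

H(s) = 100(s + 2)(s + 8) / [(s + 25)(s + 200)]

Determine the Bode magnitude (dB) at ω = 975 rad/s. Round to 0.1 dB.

39.8 dB

At s = jω = j975:
zero (s+2): 2 + j975 → |·| = √(2²+975²) = √950629 ≈ 975, ∠ = arctan(975/2) ≈ 89.88°
zero (s+8): 8 + j975 → |·| = √(8²+975²) = √950689 ≈ 975.03, ∠ = arctan(975/8) ≈ 89.53°
pole (s+25): 25 + j975 → |·| = √(25²+975²) = √951250 ≈ 975.32, ∠ = arctan(975/25) ≈ 88.53°
pole (s+200): 200 + j975 → |·| = √(200²+975²) = √990625 ≈ 995.3, ∠ = arctan(975/200) ≈ 78.41°
|H| = 100 · 9.5065e+05 / 9.7074e+05 ≈ 97.93
Gain = 20 log₁₀(97.93) ≈ 39.82 dB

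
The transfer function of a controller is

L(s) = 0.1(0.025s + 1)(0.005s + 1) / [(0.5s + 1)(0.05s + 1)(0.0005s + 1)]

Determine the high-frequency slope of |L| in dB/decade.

Each pole contributes −20 dB/decade at high frequency; each zero contributes +20 dB/decade.
Net: 2 zero(s) − 3 pole(s) → -20 dB/decade.

-20 dB/decade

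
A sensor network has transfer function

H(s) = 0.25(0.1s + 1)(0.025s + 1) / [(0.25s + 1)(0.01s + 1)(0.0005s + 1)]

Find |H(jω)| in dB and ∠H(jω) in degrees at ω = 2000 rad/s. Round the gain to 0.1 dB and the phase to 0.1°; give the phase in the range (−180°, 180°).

-15.1 dB, -43.5°

At ω = 2000 rad/s:
zero (1 + j2000·0.1) = 1 + j200 → |·| ≈ 200, ∠ ≈ 89.71°
zero (1 + j2000·0.025) = 1 + j50 → |·| ≈ 50.01, ∠ ≈ 88.85°
pole (1 + j2000·0.25) = 1 + j500 → |·| ≈ 500, ∠ ≈ 89.89°
pole (1 + j2000·0.01) = 1 + j20 → |·| ≈ 20.025, ∠ ≈ 87.14°
pole (1 + j2000·0.0005) = 1 + j1 → |·| ≈ 1.4142, ∠ ≈ 45.00°
|H| = 0.25 · 200 · 50.01 / (500 · 20.025 · 1.4142) ≈ 0.17659
Gain = 20 log₁₀(0.17659) ≈ -15.06 dB
∠H = (89.71° + 88.85°) − (89.89° + 87.14° + 45.00°) = -43.47°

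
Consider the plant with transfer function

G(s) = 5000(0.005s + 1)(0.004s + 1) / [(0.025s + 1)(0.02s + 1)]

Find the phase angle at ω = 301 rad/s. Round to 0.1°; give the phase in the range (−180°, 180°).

-56.3°

At ω = 301 rad/s:
zero (1 + j301·0.005) = 1 + j1.505 → |·| ≈ 1.8069, ∠ ≈ 56.40°
zero (1 + j301·0.004) = 1 + j1.204 → |·| ≈ 1.5651, ∠ ≈ 50.29°
pole (1 + j301·0.025) = 1 + j7.525 → |·| ≈ 7.5912, ∠ ≈ 82.43°
pole (1 + j301·0.02) = 1 + j6.02 → |·| ≈ 6.1025, ∠ ≈ 80.57°
∠G = (56.40° + 50.29°) − (82.43° + 80.57°) = -56.31°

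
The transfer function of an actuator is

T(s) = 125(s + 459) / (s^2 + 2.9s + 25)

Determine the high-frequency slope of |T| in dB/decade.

Each pole contributes −20 dB/decade at high frequency; each zero contributes +20 dB/decade.
Net: 1 zero(s) − 2 pole(s) → -20 dB/decade.

-20 dB/decade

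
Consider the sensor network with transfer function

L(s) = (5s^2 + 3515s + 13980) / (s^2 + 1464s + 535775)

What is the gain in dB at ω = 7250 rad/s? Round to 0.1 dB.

13.9 dB

Substitute s = j7250:
Numerator: 5(j7250)^2 + 3515(j7250) + 13980 = -262798520 + j25483750
Denominator: (j7250)^2 + 1464(j7250) + 535775 = -52026725 + j10614000
|N| = √(262798520² + 25483750²) ≈ 2.6403e+08, ∠N ≈ 174.46°
|D| = √(52026725² + 10614000²) ≈ 5.3098e+07, ∠D ≈ 168.47°
|L| = 2.6403e+08 / 5.3098e+07 ≈ 4.9725
Gain = 20 log₁₀(4.9725) ≈ 13.93 dB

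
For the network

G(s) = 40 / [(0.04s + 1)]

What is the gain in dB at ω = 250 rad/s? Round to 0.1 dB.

12.0 dB

At ω = 250 rad/s:
pole (1 + j250·0.04) = 1 + j10 → |·| ≈ 10.05, ∠ ≈ 84.29°
|G| = 40 · 1 / (10.05) ≈ 3.9801
Gain = 20 log₁₀(3.9801) ≈ 12.00 dB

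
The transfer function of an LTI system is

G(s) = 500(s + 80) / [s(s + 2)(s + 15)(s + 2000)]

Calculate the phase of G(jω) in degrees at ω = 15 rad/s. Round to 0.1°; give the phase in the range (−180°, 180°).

152.8°

At s = jω = j15:
zero (s+80): 80 + j15 → |·| = √(80²+15²) = √6625 ≈ 81.394, ∠ = arctan(15/80) ≈ 10.62°
pole (s+2): 2 + j15 → |·| = √(2²+15²) = √229 ≈ 15.133, ∠ = arctan(15/2) ≈ 82.41°
pole (s+15): 15 + j15 → |·| = √(15²+15²) = √450 ≈ 21.213, ∠ = arctan(15/15) ≈ 45.00°
pole (s+2000): 2000 + j15 → |·| = √(2000²+15²) = √4000225 ≈ 2000.1, ∠ = arctan(15/2000) ≈ 0.43°
pole at origin: |s| = 15, ∠ = 90.00° (in denominator)
∠G = 10.62° − 217.84° = -207.22° ≡ 152.78° (principal value)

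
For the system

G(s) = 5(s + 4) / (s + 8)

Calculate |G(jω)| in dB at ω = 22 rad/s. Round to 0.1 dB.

At s = jω = j22:
zero (s+4): 4 + j22 → |·| = √(4²+22²) = √500 ≈ 22.361, ∠ = arctan(22/4) ≈ 79.70°
pole (s+8): 8 + j22 → |·| = √(8²+22²) = √548 ≈ 23.409, ∠ = arctan(22/8) ≈ 70.02°
|G| = 5 · 22.361 / 23.409 ≈ 4.7762
Gain = 20 log₁₀(4.7762) ≈ 13.58 dB

13.6 dB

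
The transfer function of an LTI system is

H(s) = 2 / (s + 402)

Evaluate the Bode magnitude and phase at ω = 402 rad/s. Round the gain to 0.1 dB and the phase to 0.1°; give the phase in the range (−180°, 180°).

-49.1 dB, -45.0°

Substitute s = j402:
Numerator: 2 = 2 + j0
Denominator: (j402) + 402 = 402 + j402
|N| = √(2² + 0²) ≈ 2, ∠N ≈ 0.00°
|D| = √(402² + 402²) ≈ 568.51, ∠D ≈ 45.00°
|H| = 2 / 568.51 ≈ 0.003518
Gain = 20 log₁₀(0.003518) ≈ -49.07 dB
∠H = 0.00° − 45.00° = -45.00°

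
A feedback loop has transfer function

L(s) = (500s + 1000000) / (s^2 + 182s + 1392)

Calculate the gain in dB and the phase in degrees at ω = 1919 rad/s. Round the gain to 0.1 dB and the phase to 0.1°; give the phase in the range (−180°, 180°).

Substitute s = j1919:
Numerator: 500(j1919) + 1000000 = 1000000 + j959500
Denominator: (j1919)^2 + 182(j1919) + 1392 = -3681169 + j349258
|N| = √(1000000² + 959500²) ≈ 1.3859e+06, ∠N ≈ 43.82°
|D| = √(3681169² + 349258²) ≈ 3.6977e+06, ∠D ≈ 174.58°
|L| = 1.3859e+06 / 3.6977e+06 ≈ 0.3748
Gain = 20 log₁₀(0.3748) ≈ -8.52 dB
∠L = 43.82° − 174.58° = -130.76°

-8.5 dB, -130.8°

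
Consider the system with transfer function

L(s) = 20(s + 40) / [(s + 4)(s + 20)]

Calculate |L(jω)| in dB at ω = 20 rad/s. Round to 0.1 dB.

At s = jω = j20:
zero (s+40): 40 + j20 → |·| = √(40²+20²) = √2000 ≈ 44.721, ∠ = arctan(20/40) ≈ 26.57°
pole (s+4): 4 + j20 → |·| = √(4²+20²) = √416 ≈ 20.396, ∠ = arctan(20/4) ≈ 78.69°
pole (s+20): 20 + j20 → |·| = √(20²+20²) = √800 ≈ 28.284, ∠ = arctan(20/20) ≈ 45.00°
|L| = 20 · 44.721 / 576.88 ≈ 1.5504
Gain = 20 log₁₀(1.5504) ≈ 3.81 dB

3.8 dB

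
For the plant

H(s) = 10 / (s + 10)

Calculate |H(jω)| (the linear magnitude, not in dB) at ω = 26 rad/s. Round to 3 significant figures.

0.359

Substitute s = j26:
Numerator: 10 = 10 + j0
Denominator: (j26) + 10 = 10 + j26
|N| = √(10² + 0²) ≈ 10, ∠N ≈ 0.00°
|D| = √(10² + 26²) ≈ 27.857, ∠D ≈ 68.96°
|H| = 10 / 27.857 ≈ 0.35898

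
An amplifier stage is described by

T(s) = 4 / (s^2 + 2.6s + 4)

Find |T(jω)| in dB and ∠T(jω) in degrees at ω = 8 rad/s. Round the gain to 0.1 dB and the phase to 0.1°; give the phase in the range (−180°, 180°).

At s = jω = j8:
quadratic: (j8)² + 2.6·j8 + 4 = -60 + j20.8 → |·| ≈ 63.503, ∠ ≈ 160.88°
|T| = 4 / 63.503 ≈ 0.062989
Gain = 20 log₁₀(0.062989) ≈ -24.01 dB
∠T = 0.00° − 160.88° = -160.88°

-24.0 dB, -160.9°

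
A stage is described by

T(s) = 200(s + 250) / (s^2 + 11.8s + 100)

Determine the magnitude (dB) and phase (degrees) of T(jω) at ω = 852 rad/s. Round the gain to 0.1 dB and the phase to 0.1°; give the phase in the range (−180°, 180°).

-12.2 dB, -105.6°

At s = jω = j852:
zero (s+250): 250 + j852 → |·| = √(250²+852²) = √788404 ≈ 887.92, ∠ = arctan(852/250) ≈ 73.65°
quadratic: (j852)² + 11.8·j852 + 100 = -725804 + j10053.6 → |·| ≈ 7.2587e+05, ∠ ≈ 179.21°
|T| = 200 · 887.92 / 7.2587e+05 ≈ 0.24465
Gain = 20 log₁₀(0.24465) ≈ -12.23 dB
∠T = 73.65° − 179.21° = -105.56°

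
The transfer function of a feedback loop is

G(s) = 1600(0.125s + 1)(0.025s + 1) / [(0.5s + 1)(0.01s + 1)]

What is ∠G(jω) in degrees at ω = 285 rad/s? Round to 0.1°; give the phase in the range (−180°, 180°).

At ω = 285 rad/s:
zero (1 + j285·0.125) = 1 + j35.625 → |·| ≈ 35.639, ∠ ≈ 88.39°
zero (1 + j285·0.025) = 1 + j7.125 → |·| ≈ 7.1948, ∠ ≈ 82.01°
pole (1 + j285·0.5) = 1 + j142.5 → |·| ≈ 142.5, ∠ ≈ 89.60°
pole (1 + j285·0.01) = 1 + j2.85 → |·| ≈ 3.0203, ∠ ≈ 70.67°
∠G = (88.39° + 82.01°) − (89.60° + 70.67°) = 10.13°

10.1°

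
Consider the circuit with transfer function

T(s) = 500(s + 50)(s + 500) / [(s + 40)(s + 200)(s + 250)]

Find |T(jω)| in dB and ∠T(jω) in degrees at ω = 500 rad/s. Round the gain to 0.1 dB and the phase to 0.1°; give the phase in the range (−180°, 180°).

1.4 dB, -87.8°

At s = jω = j500:
zero (s+50): 50 + j500 → |·| = √(50²+500²) = √252500 ≈ 502.49, ∠ = arctan(500/50) ≈ 84.29°
zero (s+500): 500 + j500 → |·| = √(500²+500²) = √500000 ≈ 707.11, ∠ = arctan(500/500) ≈ 45.00°
pole (s+40): 40 + j500 → |·| = √(40²+500²) = √251600 ≈ 501.6, ∠ = arctan(500/40) ≈ 85.43°
pole (s+200): 200 + j500 → |·| = √(200²+500²) = √290000 ≈ 538.52, ∠ = arctan(500/200) ≈ 68.20°
pole (s+250): 250 + j500 → |·| = √(250²+500²) = √312500 ≈ 559.02, ∠ = arctan(500/250) ≈ 63.43°
|T| = 500 · 3.5532e+05 / 1.51e+08 ≈ 1.1766
Gain = 20 log₁₀(1.1766) ≈ 1.41 dB
∠T = 129.29° − 217.06° = -87.77°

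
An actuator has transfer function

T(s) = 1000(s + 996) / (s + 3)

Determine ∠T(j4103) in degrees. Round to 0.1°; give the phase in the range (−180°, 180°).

At s = jω = j4103:
zero (s+996): 996 + j4103 → |·| = √(996²+4103²) = √17826625 ≈ 4222.2, ∠ = arctan(4103/996) ≈ 76.36°
pole (s+3): 3 + j4103 → |·| = √(3²+4103²) = √16834618 ≈ 4103, ∠ = arctan(4103/3) ≈ 89.96°
∠T = 76.36° − 89.96° = -13.60°

-13.6°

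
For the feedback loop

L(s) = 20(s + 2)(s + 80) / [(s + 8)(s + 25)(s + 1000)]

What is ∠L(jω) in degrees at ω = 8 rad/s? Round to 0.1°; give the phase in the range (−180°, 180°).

At s = jω = j8:
zero (s+2): 2 + j8 → |·| = √(2²+8²) = √68 ≈ 8.2462, ∠ = arctan(8/2) ≈ 75.96°
zero (s+80): 80 + j8 → |·| = √(80²+8²) = √6464 ≈ 80.399, ∠ = arctan(8/80) ≈ 5.71°
pole (s+8): 8 + j8 → |·| = √(8²+8²) = √128 ≈ 11.314, ∠ = arctan(8/8) ≈ 45.00°
pole (s+25): 25 + j8 → |·| = √(25²+8²) = √689 ≈ 26.249, ∠ = arctan(8/25) ≈ 17.74°
pole (s+1000): 1000 + j8 → |·| = √(1000²+8²) = √1000064 ≈ 1000, ∠ = arctan(8/1000) ≈ 0.46°
∠L = 81.67° − 63.20° = 18.47°

18.5°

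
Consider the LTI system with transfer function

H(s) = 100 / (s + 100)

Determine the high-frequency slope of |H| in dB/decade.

Each pole contributes −20 dB/decade at high frequency; each zero contributes +20 dB/decade.
Net: 0 zero(s) − 1 pole(s) → -20 dB/decade.

-20 dB/decade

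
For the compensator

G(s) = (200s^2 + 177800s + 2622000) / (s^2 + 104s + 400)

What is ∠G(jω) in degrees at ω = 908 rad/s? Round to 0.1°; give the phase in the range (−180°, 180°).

Substitute s = j908:
Numerator: 200(j908)^2 + 177800(j908) + 2622000 = -162270800 + j161442400
Denominator: (j908)^2 + 104(j908) + 400 = -824064 + j94432
|N| = √(162270800² + 161442400²) ≈ 2.289e+08, ∠N ≈ 135.15°
|D| = √(824064² + 94432²) ≈ 8.2946e+05, ∠D ≈ 173.46°
∠G = 135.15° − 173.46° = -38.31°

-38.3°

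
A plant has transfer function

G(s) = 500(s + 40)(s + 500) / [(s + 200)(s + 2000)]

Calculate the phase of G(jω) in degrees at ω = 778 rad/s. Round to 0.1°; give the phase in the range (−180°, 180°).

47.5°

At s = jω = j778:
zero (s+40): 40 + j778 → |·| = √(40²+778²) = √606884 ≈ 779.03, ∠ = arctan(778/40) ≈ 87.06°
zero (s+500): 500 + j778 → |·| = √(500²+778²) = √855284 ≈ 924.82, ∠ = arctan(778/500) ≈ 57.27°
pole (s+200): 200 + j778 → |·| = √(200²+778²) = √645284 ≈ 803.3, ∠ = arctan(778/200) ≈ 75.58°
pole (s+2000): 2000 + j778 → |·| = √(2000²+778²) = √4605284 ≈ 2146, ∠ = arctan(778/2000) ≈ 21.26°
∠G = 144.33° − 96.84° = 47.49°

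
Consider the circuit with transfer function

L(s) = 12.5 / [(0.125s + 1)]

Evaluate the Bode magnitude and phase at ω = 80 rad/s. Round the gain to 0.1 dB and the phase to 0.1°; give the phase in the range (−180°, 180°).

At ω = 80 rad/s:
pole (1 + j80·0.125) = 1 + j10 → |·| ≈ 10.05, ∠ ≈ 84.29°
|L| = 12.5 · 1 / (10.05) ≈ 1.2438
Gain = 20 log₁₀(1.2438) ≈ 1.90 dB
∠L = (0°) − (84.29°) = -84.29°

1.9 dB, -84.3°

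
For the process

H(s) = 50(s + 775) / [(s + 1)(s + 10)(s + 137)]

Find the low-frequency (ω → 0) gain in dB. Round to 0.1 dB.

29.0 dB

H(0) = 50·775 / (1·10·137) ≈ 28.285
20 log₁₀(28.285) ≈ 29.03 dB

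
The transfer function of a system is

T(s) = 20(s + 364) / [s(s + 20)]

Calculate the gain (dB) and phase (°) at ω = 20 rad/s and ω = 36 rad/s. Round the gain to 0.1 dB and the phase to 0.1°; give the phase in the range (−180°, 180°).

At s = jω = j20:
zero (s+364): 364 + j20 → |·| = √(364²+20²) = √132896 ≈ 364.55, ∠ = arctan(20/364) ≈ 3.14°
pole (s+20): 20 + j20 → |·| = √(20²+20²) = √800 ≈ 28.284, ∠ = arctan(20/20) ≈ 45.00°
pole at origin: |s| = 20, ∠ = 90.00° (in denominator)
|T| = 20 · 364.55 / 565.68 ≈ 12.889
Gain = 20 log₁₀(12.889) ≈ 22.20 dB
∠T = 3.14° − 135.00° = -131.86°

At s = jω = j36:
zero (s+364): 364 + j36 → |·| = √(364²+36²) = √133792 ≈ 365.78, ∠ = arctan(36/364) ≈ 5.65°
pole (s+20): 20 + j36 → |·| = √(20²+36²) = √1696 ≈ 41.183, ∠ = arctan(36/20) ≈ 60.95°
pole at origin: |s| = 36, ∠ = 90.00° (in denominator)
|T| = 20 · 365.78 / 1482.6 ≈ 4.9343
Gain = 20 log₁₀(4.9343) ≈ 13.86 dB
∠T = 5.65° − 150.95° = -145.30°

ω = 20: 22.2 dB, -131.9°; ω = 36: 13.9 dB, -145.3°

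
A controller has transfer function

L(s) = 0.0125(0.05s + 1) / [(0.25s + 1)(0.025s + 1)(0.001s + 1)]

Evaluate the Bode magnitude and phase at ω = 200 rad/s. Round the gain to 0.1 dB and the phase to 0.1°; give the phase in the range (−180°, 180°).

-66.3 dB, -94.6°

At ω = 200 rad/s:
zero (1 + j200·0.05) = 1 + j10 → |·| ≈ 10.05, ∠ ≈ 84.29°
pole (1 + j200·0.25) = 1 + j50 → |·| ≈ 50.01, ∠ ≈ 88.85°
pole (1 + j200·0.025) = 1 + j5 → |·| ≈ 5.099, ∠ ≈ 78.69°
pole (1 + j200·0.001) = 1 + j0.2 → |·| ≈ 1.0198, ∠ ≈ 11.31°
|L| = 0.0125 · 10.05 / (50.01 · 5.099 · 1.0198) ≈ 0.00048308
Gain = 20 log₁₀(0.00048308) ≈ -66.32 dB
∠L = (84.29°) − (88.85° + 78.69° + 11.31°) = -94.56°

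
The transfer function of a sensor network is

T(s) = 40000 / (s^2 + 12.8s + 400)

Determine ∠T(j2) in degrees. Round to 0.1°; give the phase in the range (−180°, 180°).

-3.7°

At s = jω = j2:
quadratic: (j2)² + 12.8·j2 + 400 = 396 + j25.6 → |·| ≈ 396.83, ∠ ≈ 3.70°
∠T = 0.00° − 3.70° = -3.70°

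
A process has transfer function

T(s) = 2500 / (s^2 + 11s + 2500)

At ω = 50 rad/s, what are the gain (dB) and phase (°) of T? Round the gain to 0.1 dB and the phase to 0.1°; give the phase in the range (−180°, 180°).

13.2 dB, -90.0°

At s = jω = j50:
quadratic: (j50)² + 11·j50 + 2500 = 0 + j550 → |·| ≈ 550, ∠ ≈ 90.00°
|T| = 2500 / 550 ≈ 4.5455
Gain = 20 log₁₀(4.5455) ≈ 13.15 dB
∠T = 0.00° − 90.00° = -90.00°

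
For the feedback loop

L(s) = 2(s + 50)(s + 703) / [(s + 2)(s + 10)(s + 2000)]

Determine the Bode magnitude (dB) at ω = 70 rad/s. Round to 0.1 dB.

-38.2 dB

At s = jω = j70:
zero (s+50): 50 + j70 → |·| = √(50²+70²) = √7400 ≈ 86.023, ∠ = arctan(70/50) ≈ 54.46°
zero (s+703): 703 + j70 → |·| = √(703²+70²) = √499109 ≈ 706.48, ∠ = arctan(70/703) ≈ 5.69°
pole (s+2): 2 + j70 → |·| = √(2²+70²) = √4904 ≈ 70.029, ∠ = arctan(70/2) ≈ 88.36°
pole (s+10): 10 + j70 → |·| = √(10²+70²) = √5000 ≈ 70.711, ∠ = arctan(70/10) ≈ 81.87°
pole (s+2000): 2000 + j70 → |·| = √(2000²+70²) = √4004900 ≈ 2001.2, ∠ = arctan(70/2000) ≈ 2.00°
|L| = 2 · 60774 / 9.9096e+06 ≈ 0.012266
Gain = 20 log₁₀(0.012266) ≈ -38.23 dB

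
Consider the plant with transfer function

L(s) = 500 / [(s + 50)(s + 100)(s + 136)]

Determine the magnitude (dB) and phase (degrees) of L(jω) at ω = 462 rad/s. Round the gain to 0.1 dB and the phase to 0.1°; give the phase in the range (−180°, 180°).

At s = jω = j462:
pole (s+50): 50 + j462 → |·| = √(50²+462²) = √215944 ≈ 464.7, ∠ = arctan(462/50) ≈ 83.82°
pole (s+100): 100 + j462 → |·| = √(100²+462²) = √223444 ≈ 472.7, ∠ = arctan(462/100) ≈ 77.79°
pole (s+136): 136 + j462 → |·| = √(136²+462²) = √231940 ≈ 481.6, ∠ = arctan(462/136) ≈ 73.60°
|L| = 500 / 1.0579e+08 ≈ 4.7263e-06
Gain = 20 log₁₀(4.7263e-06) ≈ -106.51 dB
∠L = 0.00° − 235.21° = -235.21° ≡ 124.79° (principal value)

-106.5 dB, 124.8°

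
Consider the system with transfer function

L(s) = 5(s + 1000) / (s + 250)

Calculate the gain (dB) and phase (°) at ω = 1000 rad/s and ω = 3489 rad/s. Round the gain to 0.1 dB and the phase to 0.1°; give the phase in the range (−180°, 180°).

ω = 1000: 16.7 dB, -31.0°; ω = 3489: 14.3 dB, -11.9°

At s = jω = j1000:
zero (s+1000): 1000 + j1000 → |·| = √(1000²+1000²) = √2000000 ≈ 1414.2, ∠ = arctan(1000/1000) ≈ 45.00°
pole (s+250): 250 + j1000 → |·| = √(250²+1000²) = √1062500 ≈ 1030.8, ∠ = arctan(1000/250) ≈ 75.96°
|L| = 5 · 1414.2 / 1030.8 ≈ 6.8597
Gain = 20 log₁₀(6.8597) ≈ 16.73 dB
∠L = 45.00° − 75.96° = -30.96°

At s = jω = j3489:
zero (s+1000): 1000 + j3489 → |·| = √(1000²+3489²) = √13173121 ≈ 3629.5, ∠ = arctan(3489/1000) ≈ 74.01°
pole (s+250): 250 + j3489 → |·| = √(250²+3489²) = √12235621 ≈ 3497.9, ∠ = arctan(3489/250) ≈ 85.90°
|L| = 5 · 3629.5 / 3497.9 ≈ 5.1881
Gain = 20 log₁₀(5.1881) ≈ 14.30 dB
∠L = 74.01° − 85.90° = -11.89°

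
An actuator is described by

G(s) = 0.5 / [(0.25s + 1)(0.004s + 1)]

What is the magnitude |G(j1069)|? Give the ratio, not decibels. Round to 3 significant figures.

0.000426

At ω = 1069 rad/s:
pole (1 + j1069·0.25) = 1 + j267.25 → |·| ≈ 267.25, ∠ ≈ 89.79°
pole (1 + j1069·0.004) = 1 + j4.276 → |·| ≈ 4.3914, ∠ ≈ 76.84°
|G| = 0.5 · 1 / (267.25 · 4.3914) ≈ 0.00042604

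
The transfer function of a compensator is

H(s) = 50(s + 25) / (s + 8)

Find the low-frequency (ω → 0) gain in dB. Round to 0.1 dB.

43.9 dB

H(0) = 50·25 / (8) = 156.25
20 log₁₀(156.25) ≈ 43.88 dB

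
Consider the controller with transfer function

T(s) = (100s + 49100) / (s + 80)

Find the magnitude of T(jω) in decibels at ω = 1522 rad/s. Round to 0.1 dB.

Substitute s = j1522:
Numerator: 100(j1522) + 49100 = 49100 + j152200
Denominator: (j1522) + 80 = 80 + j1522
|N| = √(49100² + 152200²) ≈ 1.5992e+05, ∠N ≈ 72.12°
|D| = √(80² + 1522²) ≈ 1524.1, ∠D ≈ 86.99°
|T| = 1.5992e+05 / 1524.1 ≈ 104.93
Gain = 20 log₁₀(104.93) ≈ 40.42 dB

40.4 dB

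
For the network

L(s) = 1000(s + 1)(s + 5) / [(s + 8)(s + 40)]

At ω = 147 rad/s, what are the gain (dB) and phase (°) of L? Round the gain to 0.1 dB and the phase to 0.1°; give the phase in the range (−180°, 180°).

At s = jω = j147:
zero (s+1): 1 + j147 → |·| = √(1²+147²) = √21610 ≈ 147, ∠ = arctan(147/1) ≈ 89.61°
zero (s+5): 5 + j147 → |·| = √(5²+147²) = √21634 ≈ 147.09, ∠ = arctan(147/5) ≈ 88.05°
pole (s+8): 8 + j147 → |·| = √(8²+147²) = √21673 ≈ 147.22, ∠ = arctan(147/8) ≈ 86.88°
pole (s+40): 40 + j147 → |·| = √(40²+147²) = √23209 ≈ 152.35, ∠ = arctan(147/40) ≈ 74.78°
|L| = 1000 · 21622 / 22429 ≈ 964.02
Gain = 20 log₁₀(964.02) ≈ 59.68 dB
∠L = 177.66° − 161.66° = 16.00°

59.7 dB, 16.0°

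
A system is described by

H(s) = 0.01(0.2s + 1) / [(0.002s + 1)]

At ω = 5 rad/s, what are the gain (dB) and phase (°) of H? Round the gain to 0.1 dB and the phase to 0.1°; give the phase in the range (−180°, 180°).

-37.0 dB, 44.4°

At ω = 5 rad/s:
zero (1 + j5·0.2) = 1 + j1 → |·| ≈ 1.4142, ∠ ≈ 45.00°
pole (1 + j5·0.002) = 1 + j0.01 → |·| ≈ 1, ∠ ≈ 0.57°
|H| = 0.01 · 1.4142 / (1) ≈ 0.014142
Gain = 20 log₁₀(0.014142) ≈ -36.99 dB
∠H = (45.00°) − (0.57°) = 44.43°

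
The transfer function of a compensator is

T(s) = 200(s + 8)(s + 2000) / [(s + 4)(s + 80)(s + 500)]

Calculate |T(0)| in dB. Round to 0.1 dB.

26.0 dB

T(0) = 200·8·2000 / (4·80·500) = 20
20 log₁₀(20) ≈ 26.02 dB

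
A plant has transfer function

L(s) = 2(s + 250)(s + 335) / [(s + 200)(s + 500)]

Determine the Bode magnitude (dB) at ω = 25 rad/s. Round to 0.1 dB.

4.5 dB

At s = jω = j25:
zero (s+250): 250 + j25 → |·| = √(250²+25²) = √63125 ≈ 251.25, ∠ = arctan(25/250) ≈ 5.71°
zero (s+335): 335 + j25 → |·| = √(335²+25²) = √112850 ≈ 335.93, ∠ = arctan(25/335) ≈ 4.27°
pole (s+200): 200 + j25 → |·| = √(200²+25²) = √40625 ≈ 201.56, ∠ = arctan(25/200) ≈ 7.13°
pole (s+500): 500 + j25 → |·| = √(500²+25²) = √250625 ≈ 500.62, ∠ = arctan(25/500) ≈ 2.86°
|L| = 2 · 84402 / 1.009e+05 ≈ 1.673
Gain = 20 log₁₀(1.673) ≈ 4.47 dB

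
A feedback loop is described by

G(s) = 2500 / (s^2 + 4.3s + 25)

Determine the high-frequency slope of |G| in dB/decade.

-40 dB/decade

Each pole contributes −20 dB/decade at high frequency; each zero contributes +20 dB/decade.
Net: 0 zero(s) − 2 pole(s) → -40 dB/decade.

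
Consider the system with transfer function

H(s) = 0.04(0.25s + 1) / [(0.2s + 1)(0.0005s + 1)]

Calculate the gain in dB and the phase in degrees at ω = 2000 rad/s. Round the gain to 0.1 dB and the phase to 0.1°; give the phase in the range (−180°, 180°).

At ω = 2000 rad/s:
zero (1 + j2000·0.25) = 1 + j500 → |·| ≈ 500, ∠ ≈ 89.89°
pole (1 + j2000·0.2) = 1 + j400 → |·| ≈ 400, ∠ ≈ 89.86°
pole (1 + j2000·0.0005) = 1 + j1 → |·| ≈ 1.4142, ∠ ≈ 45.00°
|H| = 0.04 · 500 / (400 · 1.4142) ≈ 0.035356
Gain = 20 log₁₀(0.035356) ≈ -29.03 dB
∠H = (89.89°) − (89.86° + 45.00°) = -44.97°

-29.0 dB, -45.0°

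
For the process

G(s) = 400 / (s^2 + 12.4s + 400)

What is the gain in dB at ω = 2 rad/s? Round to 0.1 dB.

At s = jω = j2:
quadratic: (j2)² + 12.4·j2 + 400 = 396 + j24.8 → |·| ≈ 396.78, ∠ ≈ 3.58°
|G| = 400 / 396.78 ≈ 1.0081
Gain = 20 log₁₀(1.0081) ≈ 0.07 dB

0.1 dB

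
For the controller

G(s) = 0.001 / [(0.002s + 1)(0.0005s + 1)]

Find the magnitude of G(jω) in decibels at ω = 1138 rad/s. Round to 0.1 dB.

At ω = 1138 rad/s:
pole (1 + j1138·0.002) = 1 + j2.276 → |·| ≈ 2.486, ∠ ≈ 66.28°
pole (1 + j1138·0.0005) = 1 + j0.569 → |·| ≈ 1.1505, ∠ ≈ 29.64°
|G| = 0.001 · 1 / (2.486 · 1.1505) ≈ 0.00034963
Gain = 20 log₁₀(0.00034963) ≈ -69.13 dB

-69.1 dB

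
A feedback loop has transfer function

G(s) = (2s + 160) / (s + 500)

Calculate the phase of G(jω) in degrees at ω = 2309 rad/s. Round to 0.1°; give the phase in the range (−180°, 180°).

10.2°

Substitute s = j2309:
Numerator: 2(j2309) + 160 = 160 + j4618
Denominator: (j2309) + 500 = 500 + j2309
|N| = √(160² + 4618²) ≈ 4620.8, ∠N ≈ 88.02°
|D| = √(500² + 2309²) ≈ 2362.5, ∠D ≈ 77.78°
∠G = 88.02° − 77.78° = 10.24°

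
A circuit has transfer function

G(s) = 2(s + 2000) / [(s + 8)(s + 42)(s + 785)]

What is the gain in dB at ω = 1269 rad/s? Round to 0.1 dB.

At s = jω = j1269:
zero (s+2000): 2000 + j1269 → |·| = √(2000²+1269²) = √5610361 ≈ 2368.6, ∠ = arctan(1269/2000) ≈ 32.40°
pole (s+8): 8 + j1269 → |·| = √(8²+1269²) = √1610425 ≈ 1269, ∠ = arctan(1269/8) ≈ 89.64°
pole (s+42): 42 + j1269 → |·| = √(42²+1269²) = √1612125 ≈ 1269.7, ∠ = arctan(1269/42) ≈ 88.10°
pole (s+785): 785 + j1269 → |·| = √(785²+1269²) = √2226586 ≈ 1492.2, ∠ = arctan(1269/785) ≈ 58.26°
|G| = 2 · 2368.6 / 2.4043e+09 ≈ 1.9703e-06
Gain = 20 log₁₀(1.9703e-06) ≈ -114.11 dB

-114.1 dB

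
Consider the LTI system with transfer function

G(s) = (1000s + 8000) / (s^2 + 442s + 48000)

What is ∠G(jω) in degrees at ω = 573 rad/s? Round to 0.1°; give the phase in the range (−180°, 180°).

Substitute s = j573:
Numerator: 1000(j573) + 8000 = 8000 + j573000
Denominator: (j573)^2 + 442(j573) + 48000 = -280329 + j253266
|N| = √(8000² + 573000²) ≈ 5.7306e+05, ∠N ≈ 89.20°
|D| = √(280329² + 253266²) ≈ 3.7779e+05, ∠D ≈ 137.90°
∠G = 89.20° − 137.90° = -48.70°

-48.7°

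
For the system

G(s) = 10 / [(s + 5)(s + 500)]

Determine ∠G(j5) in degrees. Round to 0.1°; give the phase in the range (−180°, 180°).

At s = jω = j5:
pole (s+5): 5 + j5 → |·| = √(5²+5²) = √50 ≈ 7.0711, ∠ = arctan(5/5) ≈ 45.00°
pole (s+500): 500 + j5 → |·| = √(500²+5²) = √250025 ≈ 500.02, ∠ = arctan(5/500) ≈ 0.57°
∠G = 0.00° − 45.57° = -45.57°

-45.6°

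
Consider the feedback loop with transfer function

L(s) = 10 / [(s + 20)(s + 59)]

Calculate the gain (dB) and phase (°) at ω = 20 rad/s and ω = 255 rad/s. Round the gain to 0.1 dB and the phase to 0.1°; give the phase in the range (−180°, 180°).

At s = jω = j20:
pole (s+20): 20 + j20 → |·| = √(20²+20²) = √800 ≈ 28.284, ∠ = arctan(20/20) ≈ 45.00°
pole (s+59): 59 + j20 → |·| = √(59²+20²) = √3881 ≈ 62.298, ∠ = arctan(20/59) ≈ 18.73°
|L| = 10 / 1762 ≈ 0.0056754
Gain = 20 log₁₀(0.0056754) ≈ -44.92 dB
∠L = 0.00° − 63.73° = -63.73°

At s = jω = j255:
pole (s+20): 20 + j255 → |·| = √(20²+255²) = √65425 ≈ 255.78, ∠ = arctan(255/20) ≈ 85.52°
pole (s+59): 59 + j255 → |·| = √(59²+255²) = √68506 ≈ 261.74, ∠ = arctan(255/59) ≈ 76.97°
|L| = 10 / 66948 ≈ 0.00014937
Gain = 20 log₁₀(0.00014937) ≈ -76.51 dB
∠L = 0.00° − 162.49° = -162.49°

ω = 20: -44.9 dB, -63.7°; ω = 255: -76.5 dB, -162.5°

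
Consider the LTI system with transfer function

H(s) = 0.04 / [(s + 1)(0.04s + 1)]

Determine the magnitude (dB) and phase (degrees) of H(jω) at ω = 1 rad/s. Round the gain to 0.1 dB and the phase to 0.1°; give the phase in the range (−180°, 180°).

At ω = 1 rad/s:
pole (1 + j1·1) = 1 + j1 → |·| ≈ 1.4142, ∠ ≈ 45.00°
pole (1 + j1·0.04) = 1 + j0.04 → |·| ≈ 1.0008, ∠ ≈ 2.29°
|H| = 0.04 · 1 / (1.4142 · 1.0008) ≈ 0.028262
Gain = 20 log₁₀(0.028262) ≈ -30.98 dB
∠H = (0°) − (45.00° + 2.29°) = -47.29°

-31.0 dB, -47.3°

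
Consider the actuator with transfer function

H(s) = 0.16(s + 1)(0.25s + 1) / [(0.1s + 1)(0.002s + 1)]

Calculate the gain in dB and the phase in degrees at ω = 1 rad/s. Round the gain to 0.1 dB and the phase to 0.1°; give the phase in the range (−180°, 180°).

At ω = 1 rad/s:
zero (1 + j1·1) = 1 + j1 → |·| ≈ 1.4142, ∠ ≈ 45.00°
zero (1 + j1·0.25) = 1 + j0.25 → |·| ≈ 1.0308, ∠ ≈ 14.04°
pole (1 + j1·0.1) = 1 + j0.1 → |·| ≈ 1.005, ∠ ≈ 5.71°
pole (1 + j1·0.002) = 1 + j0.002 → |·| ≈ 1, ∠ ≈ 0.11°
|H| = 0.16 · 1.4142 · 1.0308 / (1.005 · 1) ≈ 0.23208
Gain = 20 log₁₀(0.23208) ≈ -12.69 dB
∠H = (45.00° + 14.04°) − (5.71° + 0.11°) = 53.22°

-12.7 dB, 53.2°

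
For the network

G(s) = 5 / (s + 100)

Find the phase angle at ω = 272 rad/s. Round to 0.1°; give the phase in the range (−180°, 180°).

Substitute s = j272:
Numerator: 5 = 5 + j0
Denominator: (j272) + 100 = 100 + j272
|N| = √(5² + 0²) ≈ 5, ∠N ≈ 0.00°
|D| = √(100² + 272²) ≈ 289.8, ∠D ≈ 69.81°
∠G = 0.00° − 69.81° = -69.81°

-69.8°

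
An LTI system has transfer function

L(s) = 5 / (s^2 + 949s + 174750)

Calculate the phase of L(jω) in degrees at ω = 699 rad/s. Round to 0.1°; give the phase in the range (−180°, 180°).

Substitute s = j699:
Numerator: 5 = 5 + j0
Denominator: (j699)^2 + 949(j699) + 174750 = -313851 + j663351
|N| = √(5² + 0²) ≈ 5, ∠N ≈ 0.00°
|D| = √(313851² + 663351²) ≈ 7.3385e+05, ∠D ≈ 115.32°
∠L = 0.00° − 115.32° = -115.32°

-115.3°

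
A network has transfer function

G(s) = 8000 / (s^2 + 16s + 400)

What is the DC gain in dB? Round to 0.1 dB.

G(0) = 8000 / 400 = 20
20 log₁₀(20) ≈ 26.02 dB

26.0 dB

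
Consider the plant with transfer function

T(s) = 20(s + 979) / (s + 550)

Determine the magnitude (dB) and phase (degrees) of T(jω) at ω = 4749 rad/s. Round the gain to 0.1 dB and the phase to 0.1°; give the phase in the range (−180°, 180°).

26.1 dB, -5.0°

At s = jω = j4749:
zero (s+979): 979 + j4749 → |·| = √(979²+4749²) = √23511442 ≈ 4848.9, ∠ = arctan(4749/979) ≈ 78.35°
pole (s+550): 550 + j4749 → |·| = √(550²+4749²) = √22855501 ≈ 4780.7, ∠ = arctan(4749/550) ≈ 83.39°
|T| = 20 · 4848.9 / 4780.7 ≈ 20.285
Gain = 20 log₁₀(20.285) ≈ 26.14 dB
∠T = 78.35° − 83.39° = -5.04°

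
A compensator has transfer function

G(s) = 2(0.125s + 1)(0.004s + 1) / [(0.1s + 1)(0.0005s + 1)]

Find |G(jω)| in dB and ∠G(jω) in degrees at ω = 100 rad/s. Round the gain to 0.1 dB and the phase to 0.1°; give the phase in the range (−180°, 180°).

At ω = 100 rad/s:
zero (1 + j100·0.125) = 1 + j12.5 → |·| ≈ 12.54, ∠ ≈ 85.43°
zero (1 + j100·0.004) = 1 + j0.4 → |·| ≈ 1.077, ∠ ≈ 21.80°
pole (1 + j100·0.1) = 1 + j10 → |·| ≈ 10.05, ∠ ≈ 84.29°
pole (1 + j100·0.0005) = 1 + j0.05 → |·| ≈ 1.0012, ∠ ≈ 2.86°
|G| = 2 · 12.54 · 1.077 / (10.05 · 1.0012) ≈ 2.6845
Gain = 20 log₁₀(2.6845) ≈ 8.58 dB
∠G = (85.43° + 21.80°) − (84.29° + 2.86°) = 20.08°

8.6 dB, 20.1°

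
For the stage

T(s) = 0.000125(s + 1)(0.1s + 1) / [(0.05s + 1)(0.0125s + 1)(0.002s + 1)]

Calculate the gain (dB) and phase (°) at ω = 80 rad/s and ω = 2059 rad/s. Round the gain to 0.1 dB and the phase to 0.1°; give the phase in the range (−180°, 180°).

ω = 80: -37.3 dB, 42.1°; ω = 2059: -46.5 dB, -73.9°

At ω = 80 rad/s:
zero (1 + j80·1) = 1 + j80 → |·| ≈ 80.006, ∠ ≈ 89.28°
zero (1 + j80·0.1) = 1 + j8 → |·| ≈ 8.0623, ∠ ≈ 82.87°
pole (1 + j80·0.05) = 1 + j4 → |·| ≈ 4.1231, ∠ ≈ 75.96°
pole (1 + j80·0.0125) = 1 + j1 → |·| ≈ 1.4142, ∠ ≈ 45.00°
pole (1 + j80·0.002) = 1 + j0.16 → |·| ≈ 1.0127, ∠ ≈ 9.09°
|T| = 0.000125 · 80.006 · 8.0623 / (4.1231 · 1.4142 · 1.0127) ≈ 0.013655
Gain = 20 log₁₀(0.013655) ≈ -37.29 dB
∠T = (89.28° + 82.87°) − (75.96° + 45.00° + 9.09°) = 42.10°

At ω = 2059 rad/s:
zero (1 + j2059·1) = 1 + j2059 → |·| ≈ 2059, ∠ ≈ 89.97°
zero (1 + j2059·0.1) = 1 + j205.9 → |·| ≈ 205.9, ∠ ≈ 89.72°
pole (1 + j2059·0.05) = 1 + j102.95 → |·| ≈ 102.95, ∠ ≈ 89.44°
pole (1 + j2059·0.0125) = 1 + j25.7375 → |·| ≈ 25.757, ∠ ≈ 87.77°
pole (1 + j2059·0.002) = 1 + j4.118 → |·| ≈ 4.2377, ∠ ≈ 76.35°
|T| = 0.000125 · 2059 · 205.9 / (102.95 · 25.757 · 4.2377) ≈ 0.004716
Gain = 20 log₁₀(0.004716) ≈ -46.53 dB
∠T = (89.97° + 89.72°) − (89.44° + 87.77° + 76.35°) = -73.87°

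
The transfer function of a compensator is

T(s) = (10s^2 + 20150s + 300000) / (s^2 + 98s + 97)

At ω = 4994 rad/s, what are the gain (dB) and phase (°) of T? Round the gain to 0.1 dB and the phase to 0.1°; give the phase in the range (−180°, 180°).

Substitute s = j4994:
Numerator: 10(j4994)^2 + 20150(j4994) + 300000 = -249100360 + j100629100
Denominator: (j4994)^2 + 98(j4994) + 97 = -24939939 + j489412
|N| = √(249100360² + 100629100²) ≈ 2.6866e+08, ∠N ≈ 158.00°
|D| = √(24939939² + 489412²) ≈ 2.4945e+07, ∠D ≈ 178.88°
|T| = 2.6866e+08 / 2.4945e+07 ≈ 10.77
Gain = 20 log₁₀(10.77) ≈ 20.64 dB
∠T = 158.00° − 178.88° = -20.88°

20.6 dB, -20.9°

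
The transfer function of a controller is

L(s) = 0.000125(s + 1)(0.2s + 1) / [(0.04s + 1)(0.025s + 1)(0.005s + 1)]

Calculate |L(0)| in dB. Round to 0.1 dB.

-78.1 dB

L(0) = 0.000125 · 1 / 1 = 0.000125
20 log₁₀(0.000125) ≈ -78.06 dB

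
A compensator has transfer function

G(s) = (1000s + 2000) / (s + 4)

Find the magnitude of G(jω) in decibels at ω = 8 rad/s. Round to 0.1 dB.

Substitute s = j8:
Numerator: 1000(j8) + 2000 = 2000 + j8000
Denominator: (j8) + 4 = 4 + j8
|N| = √(2000² + 8000²) ≈ 8246.2, ∠N ≈ 75.96°
|D| = √(4² + 8²) ≈ 8.9443, ∠D ≈ 63.43°
|G| = 8246.2 / 8.9443 ≈ 921.95
Gain = 20 log₁₀(921.95) ≈ 59.29 dB

59.3 dB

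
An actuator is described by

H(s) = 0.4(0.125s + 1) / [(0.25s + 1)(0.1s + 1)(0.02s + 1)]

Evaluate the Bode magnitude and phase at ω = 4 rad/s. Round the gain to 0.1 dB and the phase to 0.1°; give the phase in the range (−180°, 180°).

At ω = 4 rad/s:
zero (1 + j4·0.125) = 1 + j0.5 → |·| ≈ 1.118, ∠ ≈ 26.57°
pole (1 + j4·0.25) = 1 + j1 → |·| ≈ 1.4142, ∠ ≈ 45.00°
pole (1 + j4·0.1) = 1 + j0.4 → |·| ≈ 1.077, ∠ ≈ 21.80°
pole (1 + j4·0.02) = 1 + j0.08 → |·| ≈ 1.0032, ∠ ≈ 4.57°
|H| = 0.4 · 1.118 / (1.4142 · 1.077 · 1.0032) ≈ 0.29268
Gain = 20 log₁₀(0.29268) ≈ -10.67 dB
∠H = (26.57°) − (45.00° + 21.80° + 4.57°) = -44.80°

-10.7 dB, -44.8°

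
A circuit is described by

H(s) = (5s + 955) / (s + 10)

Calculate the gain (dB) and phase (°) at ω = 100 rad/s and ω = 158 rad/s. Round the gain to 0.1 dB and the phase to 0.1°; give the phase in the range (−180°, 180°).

ω = 100: 20.6 dB, -56.7°; ω = 158: 17.9 dB, -46.8°

Substitute s = j100:
Numerator: 5(j100) + 955 = 955 + j500
Denominator: (j100) + 10 = 10 + j100
|N| = √(955² + 500²) ≈ 1078, ∠N ≈ 27.63°
|D| = √(10² + 100²) ≈ 100.5, ∠D ≈ 84.29°
|H| = 1078 / 100.5 ≈ 10.726
Gain = 20 log₁₀(10.726) ≈ 20.61 dB
∠H = 27.63° − 84.29° = -56.66°

Substitute s = j158:
Numerator: 5(j158) + 955 = 955 + j790
Denominator: (j158) + 10 = 10 + j158
|N| = √(955² + 790²) ≈ 1239.4, ∠N ≈ 39.60°
|D| = √(10² + 158²) ≈ 158.32, ∠D ≈ 86.38°
|H| = 1239.4 / 158.32 ≈ 7.8284
Gain = 20 log₁₀(7.8284) ≈ 17.87 dB
∠H = 39.60° − 86.38° = -46.78°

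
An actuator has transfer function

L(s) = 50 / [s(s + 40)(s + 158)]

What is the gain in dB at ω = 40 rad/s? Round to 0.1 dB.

-77.4 dB

At s = jω = j40:
pole (s+40): 40 + j40 → |·| = √(40²+40²) = √3200 ≈ 56.569, ∠ = arctan(40/40) ≈ 45.00°
pole (s+158): 158 + j40 → |·| = √(158²+40²) = √26564 ≈ 162.98, ∠ = arctan(40/158) ≈ 14.21°
pole at origin: |s| = 40, ∠ = 90.00° (in denominator)
|L| = 50 / 3.6878e+05 ≈ 0.00013558
Gain = 20 log₁₀(0.00013558) ≈ -77.36 dB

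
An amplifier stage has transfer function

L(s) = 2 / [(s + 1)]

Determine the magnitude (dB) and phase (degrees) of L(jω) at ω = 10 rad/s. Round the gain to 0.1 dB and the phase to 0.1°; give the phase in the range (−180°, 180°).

-14.0 dB, -84.3°

At ω = 10 rad/s:
pole (1 + j10·1) = 1 + j10 → |·| ≈ 10.05, ∠ ≈ 84.29°
|L| = 2 · 1 / (10.05) ≈ 0.199
Gain = 20 log₁₀(0.199) ≈ -14.02 dB
∠L = (0°) − (84.29°) = -84.29°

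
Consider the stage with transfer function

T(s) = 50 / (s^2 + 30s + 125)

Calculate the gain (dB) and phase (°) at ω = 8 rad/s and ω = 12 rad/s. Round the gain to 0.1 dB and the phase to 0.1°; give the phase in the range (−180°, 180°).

ω = 8: -13.9 dB, -75.7°; ω = 12: -17.2 dB, -93.0°

Substitute s = j8:
Numerator: 50 = 50 + j0
Denominator: (j8)^2 + 30(j8) + 125 = 61 + j240
|N| = √(50² + 0²) ≈ 50, ∠N ≈ 0.00°
|D| = √(61² + 240²) ≈ 247.63, ∠D ≈ 75.74°
|T| = 50 / 247.63 ≈ 0.20191
Gain = 20 log₁₀(0.20191) ≈ -13.90 dB
∠T = 0.00° − 75.74° = -75.74°

Substitute s = j12:
Numerator: 50 = 50 + j0
Denominator: (j12)^2 + 30(j12) + 125 = -19 + j360
|N| = √(50² + 0²) ≈ 50, ∠N ≈ 0.00°
|D| = √(19² + 360²) ≈ 360.5, ∠D ≈ 93.02°
|T| = 50 / 360.5 ≈ 0.1387
Gain = 20 log₁₀(0.1387) ≈ -17.16 dB
∠T = 0.00° − 93.02° = -93.02°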